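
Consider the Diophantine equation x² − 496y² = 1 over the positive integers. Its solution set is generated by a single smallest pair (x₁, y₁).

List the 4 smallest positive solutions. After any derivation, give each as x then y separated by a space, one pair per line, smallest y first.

4620799 207480
42703566796801 1917446753040
394649197502177907199 17720272078000750440
3647189234337689639247667201 163763630995505661818050080

√496 → a₀=22, period (3,1,2,4,1,…,1,3,44); ℓ=16 even so k=15
step 0: (22, 1)  from 22·(1,0) + (0,1)
step 1: (67, 3)  from 3·(22,1) + (1,0)
…
step 3: (245, 11)  from 2·(89,4) + (67,3)
…
step 9: (35166, 1579)  from 2·(14543,653) + (6080,273)
step 10: (49709, 2232)  from 1·(35166,1579) + (14543,653)
step 11: (84875, 3811)  from 1·(49709,2232) + (35166,1579)
…
step 14: (1252502, 56239)  from 1·(863293,38763) + (389209,17476)
step 15: (4620799, 207480)  from 3·(1252502,56239) + (863293,38763)
fundamental: x₁=4620799, y₁=207480  (since 21351783398401 − 496·43047950400 = 1)
k=2:  x_2 = 4620799·4620799+496·207480·207480 = 42703566796801,  y_2 = 4620799·207480+207480·4620799 = 1917446753040
k=3:  x_3 = 4620799·42703566796801+496·207480·1917446753040 = 394649197502177907199,  y_3 = 4620799·1917446753040+207480·42703566796801 = 17720272078000750440
k=4:  x_4 = 4620799·394649197502177907199+496·207480·17720272078000750440 = 3647189234337689639247667201,  y_4 = 4620799·17720272078000750440+207480·394649197502177907199 = 163763630995505661818050080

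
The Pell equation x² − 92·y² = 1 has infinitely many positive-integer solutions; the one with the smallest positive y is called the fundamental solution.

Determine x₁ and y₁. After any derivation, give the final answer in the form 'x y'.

√92 = [9; 1,1,2,4,2,1,1,18, …], period ℓ=8 (even) → k=7
k=0  a_k=9  p_k/q_k = 9/1
…
k=5  a_k=2  p_k/q_k = 470/49
k=6  a_k=1  p_k/q_k = 681/71
k=7  a_k=1  p_k/q_k = 1151/120
(x₁, y₁) = (1151, 120);  1151² − 92·120² = 1 ✓

1151 120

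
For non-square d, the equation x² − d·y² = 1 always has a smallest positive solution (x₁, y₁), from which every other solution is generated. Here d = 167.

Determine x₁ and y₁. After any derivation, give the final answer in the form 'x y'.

168 13

[12; 1,11,1,24] for √167; ℓ=4 ⇒ convergent index 3
step 0: (12, 1)  from 12·(1,0) + (0,1)
step 1: (13, 1)  from 1·(12,1) + (1,0)
step 2: (155, 12)  from 11·(13,1) + (12,1)
step 3: (168, 13)  from 1·(155,12) + (13,1)
fundamental: x₁=168, y₁=13  (since 28224 − 167·169 = 1)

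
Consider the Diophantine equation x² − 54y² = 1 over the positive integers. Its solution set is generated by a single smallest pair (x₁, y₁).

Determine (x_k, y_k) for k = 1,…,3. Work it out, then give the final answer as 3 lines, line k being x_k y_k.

√54 → a₀=7, period (2,1,6,1,2,14); ℓ=6 even so k=5
i=0: a=7 ⇒ p=7, q=1
i=1: a=2 ⇒ p=15, q=2
…
i=4: a=1 ⇒ p=169, q=23
i=5: a=2 ⇒ p=485, q=66
(x₁, y₁) = (485, 66);  485² − 54·66² = 1 ✓
(485+66√54)^2 = 470449 + 64020√54
(485+66√54)^3 = 456335045 + 62099334√54

485 66
470449 64020
456335045 62099334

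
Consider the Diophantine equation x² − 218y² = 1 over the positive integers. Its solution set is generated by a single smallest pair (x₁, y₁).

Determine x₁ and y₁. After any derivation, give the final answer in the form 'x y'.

√218 → a₀=14, period (1,3,3,1,28); ℓ=5 odd so k=9
step 0: (14, 1)  from 14·(1,0) + (0,1)
step 1: (15, 1)  from 1·(14,1) + (1,0)
…
step 4: (251, 17)  from 1·(192,13) + (59,4)
…
step 8: (96370, 6527)  from 3·(29633,2007) + (7471,506)
step 9: (126003, 8534)  from 1·(96370,6527) + (29633,2007)
(x₁, y₁) = (126003, 8534);  126003² − 218·8534² = 1 ✓

126003 8534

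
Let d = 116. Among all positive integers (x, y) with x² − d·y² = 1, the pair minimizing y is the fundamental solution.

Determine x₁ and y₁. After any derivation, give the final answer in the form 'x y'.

9801 910

√116 = [10; 1,3,2,1,4,1,2,3,1,20, …], period ℓ=10 (even) → k=9
k=0  a_k=10  p_k/q_k = 10/1
k=1  a_k=1  p_k/q_k = 11/1
k=2  a_k=3  p_k/q_k = 43/4
k=3  a_k=2  p_k/q_k = 97/9
k=4  a_k=1  p_k/q_k = 140/13
k=5  a_k=4  p_k/q_k = 657/61
k=6  a_k=1  p_k/q_k = 797/74
k=7  a_k=2  p_k/q_k = 2251/209
k=8  a_k=3  p_k/q_k = 7550/701
k=9  a_k=1  p_k/q_k = 9801/910
(x₁, y₁) = (9801, 910);  9801² − 116·910² = 1 ✓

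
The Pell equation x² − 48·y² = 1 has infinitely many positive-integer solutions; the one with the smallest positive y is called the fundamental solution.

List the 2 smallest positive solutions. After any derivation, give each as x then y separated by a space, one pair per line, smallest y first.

7 1
97 14

[6; 1,12] for √48; ℓ=2 ⇒ convergent index 1
a_0=6:  p_0=6·1+0=6,  q_0=6·0+1=1
a_1=1:  p_1=1·6+1=7,  q_1=1·1+0=1
→ (7, 1).  Check: 7²=49, 48·1²=48, difference 1.
(x_2, y_2) = (7·7 + 48·1·1, 7·1 + 1·7) = (97, 14)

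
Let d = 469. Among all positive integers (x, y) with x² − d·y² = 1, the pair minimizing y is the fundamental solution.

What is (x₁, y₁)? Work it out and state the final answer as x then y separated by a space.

√469 = [21; 1,1,1,10,6,10,1,1,1,42, …], period ℓ=10 (even) → k=9
a_0=21:  p_0=21·1+0=21,  q_0=21·0+1=1
a_1=1:  p_1=1·21+1=22,  q_1=1·1+0=1
…
a_7=1:  p_7=1·42923+4223=47146,  q_7=1·1982+195=2177
a_8=1:  p_8=1·47146+42923=90069,  q_8=1·2177+1982=4159
a_9=1:  p_9=1·90069+47146=137215,  q_9=1·4159+2177=6336
(x₁, y₁) = (137215, 6336);  137215² − 469·6336² = 1 ✓

137215 6336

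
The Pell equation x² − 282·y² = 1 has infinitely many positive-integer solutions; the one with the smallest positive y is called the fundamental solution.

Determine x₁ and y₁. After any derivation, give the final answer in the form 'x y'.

2351 140

d=282: √d = [16; 1,3,1,4,1,3,1,32] (ℓ=8, even), read p_7/q_7
i=0: a=16 ⇒ p=16, q=1
…
i=2: a=3 ⇒ p=67, q=4
…
i=5: a=1 ⇒ p=487, q=29
i=6: a=3 ⇒ p=1864, q=111
i=7: a=1 ⇒ p=2351, q=140
→ (2351, 140).  Check: 2351²=5527201, 282·140²=5527200, difference 1.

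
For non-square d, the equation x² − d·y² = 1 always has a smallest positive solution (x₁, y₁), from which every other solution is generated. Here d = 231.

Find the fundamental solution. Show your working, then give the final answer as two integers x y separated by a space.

76 5

[15; 5,30] for √231; ℓ=2 ⇒ convergent index 1
i=0: a=15 ⇒ p=15, q=1
i=1: a=5 ⇒ p=76, q=5
(x₁, y₁) = (76, 5);  76² − 231·5² = 1 ✓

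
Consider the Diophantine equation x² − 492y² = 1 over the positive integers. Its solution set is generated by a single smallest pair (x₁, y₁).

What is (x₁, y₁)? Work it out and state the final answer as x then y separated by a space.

d=492: √d = [22; 5,1,1,10,1,1,5,44] (ℓ=8, even), read p_7/q_7
a_0=22:  p_0=22·1+0=22,  q_0=22·0+1=1
a_1=5:  p_1=5·22+1=111,  q_1=5·1+0=5
a_2=1:  p_2=1·111+22=133,  q_2=1·5+1=6
…
a_5=1:  p_5=1·2573+244=2817,  q_5=1·116+11=127
a_6=1:  p_6=1·2817+2573=5390,  q_6=1·127+116=243
a_7=5:  p_7=5·5390+2817=29767,  q_7=5·243+127=1342
fundamental: x₁=29767, y₁=1342  (since 886074289 − 492·1800964 = 1)

29767 1342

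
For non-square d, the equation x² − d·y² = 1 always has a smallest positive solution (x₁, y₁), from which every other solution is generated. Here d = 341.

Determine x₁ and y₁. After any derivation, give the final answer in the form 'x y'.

[18; 2,6,1,8,2,…,6,2,36] for √341; ℓ=14 ⇒ convergent index 13
a_0=18:  p_0=18·1+0=18,  q_0=18·0+1=1
a_1=2:  p_1=2·18+1=37,  q_1=2·1+0=2
…
a_4=8:  p_4=8·277+240=2456,  q_4=8·15+13=133
a_5=2:  p_5=2·2456+277=5189,  q_5=2·133+15=281
a_6=1:  p_6=1·5189+2456=7645,  q_6=1·281+133=414
a_7=2:  p_7=2·7645+5189=20479,  q_7=2·414+281=1109
a_8=1:  p_8=1·20479+7645=28124,  q_8=1·1109+414=1523
a_9=2:  p_9=2·28124+20479=76727,  q_9=2·1523+1109=4155
…
a_11=1:  p_11=1·641940+76727=718667,  q_11=1·34763+4155=38918
a_12=6:  p_12=6·718667+641940=4953942,  q_12=6·38918+34763=268271
a_13=2:  p_13=2·4953942+718667=10626551,  q_13=2·268271+38918=575460
fundamental: x₁=10626551, y₁=575460  (since 112923586155601 − 341·331154211600 = 1)

10626551 575460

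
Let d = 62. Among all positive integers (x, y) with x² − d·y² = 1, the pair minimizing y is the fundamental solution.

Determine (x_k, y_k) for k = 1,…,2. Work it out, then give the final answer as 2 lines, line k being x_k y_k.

63 8
7937 1008

[7; 1,6,1,14] for √62; ℓ=4 ⇒ convergent index 3
k=0  a_k=7  p_k/q_k = 7/1
…
k=2  a_k=6  p_k/q_k = 55/7
k=3  a_k=1  p_k/q_k = 63/8
→ (63, 8).  Check: 63²=3969, 62·8²=3968, difference 1.
(x_2, y_2) = (63·63 + 62·8·8, 63·8 + 8·63) = (7937, 1008)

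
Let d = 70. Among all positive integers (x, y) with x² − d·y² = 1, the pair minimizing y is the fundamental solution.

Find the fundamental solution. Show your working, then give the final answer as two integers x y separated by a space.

d=70: √d = [8; 2,1,2,1,2,16] (ℓ=6, even), read p_5/q_5
k=0  a_k=8  p_k/q_k = 8/1
…
k=2  a_k=1  p_k/q_k = 25/3
k=3  a_k=2  p_k/q_k = 67/8
k=4  a_k=1  p_k/q_k = 92/11
k=5  a_k=2  p_k/q_k = 251/30
(x₁, y₁) = (251, 30);  251² − 70·30² = 1 ✓

251 30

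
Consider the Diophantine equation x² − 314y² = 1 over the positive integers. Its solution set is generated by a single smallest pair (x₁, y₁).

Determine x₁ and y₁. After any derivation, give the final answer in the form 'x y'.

392499 22150

[17; 1,2,1,1,2,1,34] for √314; ℓ=7 ⇒ convergent index 13
i=0: a=17 ⇒ p=17, q=1
i=1: a=1 ⇒ p=18, q=1
…
i=3: a=1 ⇒ p=71, q=4
…
i=5: a=2 ⇒ p=319, q=18
…
i=8: a=1 ⇒ p=15824, q=893
i=9: a=2 ⇒ p=47029, q=2654
i=10: a=1 ⇒ p=62853, q=3547
i=11: a=1 ⇒ p=109882, q=6201
i=12: a=2 ⇒ p=282617, q=15949
i=13: a=1 ⇒ p=392499, q=22150
fundamental: x₁=392499, y₁=22150  (since 154055465001 − 314·490622500 = 1)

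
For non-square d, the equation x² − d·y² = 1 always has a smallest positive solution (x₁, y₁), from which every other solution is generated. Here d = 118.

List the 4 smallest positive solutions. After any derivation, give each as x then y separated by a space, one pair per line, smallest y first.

√118 → a₀=10, period (1,6,3,2,10,2,3,6,1,20); ℓ=10 even so k=9
i=0: a=10 ⇒ p=10, q=1
i=1: a=1 ⇒ p=11, q=1
i=2: a=6 ⇒ p=76, q=7
i=3: a=3 ⇒ p=239, q=22
i=4: a=2 ⇒ p=554, q=51
…
i=7: a=3 ⇒ p=42115, q=3877
i=8: a=6 ⇒ p=264802, q=24377
i=9: a=1 ⇒ p=306917, q=28254
→ (306917, 28254).  Check: 306917²=94198044889, 118·28254²=94198044888, difference 1.
(306917+28254√118)^2 = 188396089777 + 17343265836√118
(306917+28254√118)^3 = 115643925371868101 + 10645886241146970√118
(306917+28254√118)^4 = 70986173286526887819457 + 6534806934930865917144√118

306917 28254
188396089777 17343265836
115643925371868101 10645886241146970
70986173286526887819457 6534806934930865917144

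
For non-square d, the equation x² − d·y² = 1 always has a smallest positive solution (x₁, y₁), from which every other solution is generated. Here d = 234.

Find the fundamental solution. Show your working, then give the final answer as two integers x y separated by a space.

d=234: √d = [15; 3,2,1,2,1,2,3,30] (ℓ=8, even), read p_7/q_7
i=0: a=15 ⇒ p=15, q=1
i=1: a=3 ⇒ p=46, q=3
i=2: a=2 ⇒ p=107, q=7
i=3: a=1 ⇒ p=153, q=10
…
i=5: a=1 ⇒ p=566, q=37
i=6: a=2 ⇒ p=1545, q=101
i=7: a=3 ⇒ p=5201, q=340
fundamental: x₁=5201, y₁=340  (since 27050401 − 234·115600 = 1)

5201 340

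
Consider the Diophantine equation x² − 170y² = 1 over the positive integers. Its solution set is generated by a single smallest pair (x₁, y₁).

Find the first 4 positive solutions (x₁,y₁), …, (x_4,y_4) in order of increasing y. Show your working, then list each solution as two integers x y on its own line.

339 26
229841 17628
155831859 11951758
105653770561 8103274296

√170 = [13; 26, …], period ℓ=1 (odd) → k=1
i=0: a=13 ⇒ p=13, q=1
i=1: a=26 ⇒ p=339, q=26
→ (339, 26).  Check: 339²=114921, 170·26²=114920, difference 1.
(339+26√170)^2 = 229841 + 17628√170
(339+26√170)^3 = 155831859 + 11951758√170
(339+26√170)^4 = 105653770561 + 8103274296√170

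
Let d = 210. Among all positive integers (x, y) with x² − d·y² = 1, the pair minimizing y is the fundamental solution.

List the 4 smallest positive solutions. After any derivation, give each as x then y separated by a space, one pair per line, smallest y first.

√210 → a₀=14, period (2,28); ℓ=2 even so k=1
a_0=14:  p_0=14·1+0=14,  q_0=14·0+1=1
a_1=2:  p_1=2·14+1=29,  q_1=2·1+0=2
fundamental: x₁=29, y₁=2  (since 841 − 210·4 = 1)
n=2: (29,2)∘(29,2) = (29·29+210·2·2, 29·2+2·29) = (1681,116)
n=3: (1681,116)∘(29,2) = (29·1681+210·2·116, 29·116+2·1681) = (97469,6726)
n=4: (97469,6726)∘(29,2) = (29·97469+210·2·6726, 29·6726+2·97469) = (5651521,389992)

29 2
1681 116
97469 6726
5651521 389992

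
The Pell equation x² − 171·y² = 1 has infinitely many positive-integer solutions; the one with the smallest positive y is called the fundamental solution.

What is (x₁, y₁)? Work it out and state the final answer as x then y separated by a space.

d=171: √d = [13; 13,26] (ℓ=2, even), read p_1/q_1
a_0=13:  p_0=13·1+0=13,  q_0=13·0+1=1
a_1=13:  p_1=13·13+1=170,  q_1=13·1+0=13
→ (170, 13).  Check: 170²=28900, 171·13²=28899, difference 1.

170 13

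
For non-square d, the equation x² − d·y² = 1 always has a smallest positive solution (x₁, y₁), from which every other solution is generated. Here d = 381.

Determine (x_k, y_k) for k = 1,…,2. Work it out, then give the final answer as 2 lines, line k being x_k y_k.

1015 52
2060449 105560

√381 → a₀=19, period (1,1,12,1,1,38); ℓ=6 even so k=5
step 0: (19, 1)  from 19·(1,0) + (0,1)
…
step 2: (39, 2)  from 1·(20,1) + (19,1)
step 3: (488, 25)  from 12·(39,2) + (20,1)
step 4: (527, 27)  from 1·(488,25) + (39,2)
step 5: (1015, 52)  from 1·(527,27) + (488,25)
→ (1015, 52).  Check: 1015²=1030225, 381·52²=1030224, difference 1.
(x_2, y_2) = (1015·1015 + 381·52·52, 1015·52 + 52·1015) = (2060449, 105560)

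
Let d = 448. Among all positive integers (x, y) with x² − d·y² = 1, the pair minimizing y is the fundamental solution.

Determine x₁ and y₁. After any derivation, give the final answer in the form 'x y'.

127 6

√448 → a₀=21, period (6,42); ℓ=2 even so k=1
k=0  a_k=21  p_k/q_k = 21/1
k=1  a_k=6  p_k/q_k = 127/6
(x₁, y₁) = (127, 6);  127² − 448·6² = 1 ✓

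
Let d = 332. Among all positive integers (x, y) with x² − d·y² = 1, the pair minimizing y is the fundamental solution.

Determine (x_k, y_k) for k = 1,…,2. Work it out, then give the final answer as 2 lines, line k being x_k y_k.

13447 738
361643617 19847772

d=332: √d = [18; 4,1,1,8,1,1,4,36] (ℓ=8, even), read p_7/q_7
i=0: a=18 ⇒ p=18, q=1
…
i=5: a=1 ⇒ p=1567, q=86
i=6: a=1 ⇒ p=2970, q=163
i=7: a=4 ⇒ p=13447, q=738
(x₁, y₁) = (13447, 738);  13447² − 332·738² = 1 ✓
(13447+738√332)^2 = 361643617 + 19847772√332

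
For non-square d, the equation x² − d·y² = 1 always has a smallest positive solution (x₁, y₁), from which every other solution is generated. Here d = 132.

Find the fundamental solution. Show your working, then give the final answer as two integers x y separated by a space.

23 2

√132 → a₀=11, period (2,22); ℓ=2 even so k=1
a_0=11:  p_0=11·1+0=11,  q_0=11·0+1=1
a_1=2:  p_1=2·11+1=23,  q_1=2·1+0=2
fundamental: x₁=23, y₁=2  (since 529 − 132·4 = 1)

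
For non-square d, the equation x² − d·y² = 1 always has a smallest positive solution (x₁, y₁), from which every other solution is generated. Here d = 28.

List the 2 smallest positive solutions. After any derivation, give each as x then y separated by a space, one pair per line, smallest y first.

127 24
32257 6096

d=28: √d = [5; 3,2,3,10] (ℓ=4, even), read p_3/q_3
k=0  a_k=5  p_k/q_k = 5/1
…
k=2  a_k=2  p_k/q_k = 37/7
k=3  a_k=3  p_k/q_k = 127/24
(x₁, y₁) = (127, 24);  127² − 28·24² = 1 ✓
k=2:  x_2 = 127·127+28·24·24 = 32257,  y_2 = 127·24+24·127 = 6096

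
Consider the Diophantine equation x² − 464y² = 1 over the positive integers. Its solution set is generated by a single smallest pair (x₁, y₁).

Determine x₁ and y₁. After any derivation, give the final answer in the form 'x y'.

√464 → a₀=21, period (1,1,5,1,1,1,5,1,1,42); ℓ=10 even so k=9
a_0=21:  p_0=21·1+0=21,  q_0=21·0+1=1
a_1=1:  p_1=1·21+1=22,  q_1=1·1+0=1
…
a_7=5:  p_7=5·797+517=4502,  q_7=5·37+24=209
a_8=1:  p_8=1·4502+797=5299,  q_8=1·209+37=246
a_9=1:  p_9=1·5299+4502=9801,  q_9=1·246+209=455
(x₁, y₁) = (9801, 455);  9801² − 464·455² = 1 ✓

9801 455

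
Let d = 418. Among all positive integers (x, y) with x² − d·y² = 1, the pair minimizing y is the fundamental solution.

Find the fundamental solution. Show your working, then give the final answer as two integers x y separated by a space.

33857 1656

[20; 2,4,20,4,2,40] for √418; ℓ=6 ⇒ convergent index 5
k=0  a_k=20  p_k/q_k = 20/1
…
k=4  a_k=4  p_k/q_k = 15068/737
k=5  a_k=2  p_k/q_k = 33857/1656
fundamental: x₁=33857, y₁=1656  (since 1146296449 − 418·2742336 = 1)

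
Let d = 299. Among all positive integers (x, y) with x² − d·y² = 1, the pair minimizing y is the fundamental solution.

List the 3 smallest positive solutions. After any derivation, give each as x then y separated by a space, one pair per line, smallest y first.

√299 → a₀=17, period (3,2,3,34); ℓ=4 even so k=3
a_0=17:  p_0=17·1+0=17,  q_0=17·0+1=1
a_1=3:  p_1=3·17+1=52,  q_1=3·1+0=3
a_2=2:  p_2=2·52+17=121,  q_2=2·3+1=7
a_3=3:  p_3=3·121+52=415,  q_3=3·7+3=24
→ (415, 24).  Check: 415²=172225, 299·24²=172224, difference 1.
k=2:  x_2 = 415·415+299·24·24 = 344449,  y_2 = 415·24+24·415 = 19920
k=3:  x_3 = 415·344449+299·24·19920 = 285892255,  y_3 = 415·19920+24·344449 = 16533576

415 24
344449 19920
285892255 16533576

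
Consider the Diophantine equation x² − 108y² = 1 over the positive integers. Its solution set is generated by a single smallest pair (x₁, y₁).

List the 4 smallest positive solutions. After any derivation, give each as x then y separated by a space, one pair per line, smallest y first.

√108 → a₀=10, period (2,1,1,4,1,1,2,20); ℓ=8 even so k=7
k=0  a_k=10  p_k/q_k = 10/1
k=1  a_k=2  p_k/q_k = 21/2
k=2  a_k=1  p_k/q_k = 31/3
k=3  a_k=1  p_k/q_k = 52/5
k=4  a_k=4  p_k/q_k = 239/23
k=5  a_k=1  p_k/q_k = 291/28
k=6  a_k=1  p_k/q_k = 530/51
k=7  a_k=2  p_k/q_k = 1351/130
(x₁, y₁) = (1351, 130);  1351² − 108·130² = 1 ✓
(x_2, y_2) = (1351·1351 + 108·130·130, 1351·130 + 130·1351) = (3650401, 351260)
(x_3, y_3) = (1351·3650401 + 108·130·351260, 1351·351260 + 130·3650401) = (9863382151, 949104390)
(x_4, y_4) = (1351·9863382151 + 108·130·949104390, 1351·949104390 + 130·9863382151) = (26650854921601, 2564479710520)

1351 130
3650401 351260
9863382151 949104390
26650854921601 2564479710520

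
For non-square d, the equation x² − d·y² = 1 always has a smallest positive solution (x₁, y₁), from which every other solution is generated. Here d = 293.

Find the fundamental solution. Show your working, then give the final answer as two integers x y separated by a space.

12320649 719780

√293 → a₀=17, period (8,1,1,8,34); ℓ=5 odd so k=9
k=0  a_k=17  p_k/q_k = 17/1
…
k=2  a_k=1  p_k/q_k = 154/9
k=3  a_k=1  p_k/q_k = 291/17
…
k=5  a_k=34  p_k/q_k = 84679/4947
…
k=8  a_k=1  p_k/q_k = 1444507/84389
k=9  a_k=8  p_k/q_k = 12320649/719780
→ (12320649, 719780).  Check: 12320649²=151798391781201, 293·719780²=151798391781200, difference 1.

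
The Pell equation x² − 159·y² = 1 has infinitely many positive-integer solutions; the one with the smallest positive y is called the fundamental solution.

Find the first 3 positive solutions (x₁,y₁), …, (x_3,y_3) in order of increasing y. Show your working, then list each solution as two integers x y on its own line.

√159 → a₀=12, period (1,1,1,1,3,1,1,1,1,24); ℓ=10 even so k=9
k=0  a_k=12  p_k/q_k = 12/1
…
k=2  a_k=1  p_k/q_k = 25/2
k=3  a_k=1  p_k/q_k = 38/3
k=4  a_k=1  p_k/q_k = 63/5
…
k=6  a_k=1  p_k/q_k = 290/23
…
k=8  a_k=1  p_k/q_k = 807/64
k=9  a_k=1  p_k/q_k = 1324/105
(x₁, y₁) = (1324, 105);  1324² − 159·105² = 1 ✓
k=2:  x_2 = 1324·1324+159·105·105 = 3505951,  y_2 = 1324·105+105·1324 = 278040
k=3:  x_3 = 1324·3505951+159·105·278040 = 9283756924,  y_3 = 1324·278040+105·3505951 = 736249815

1324 105
3505951 278040
9283756924 736249815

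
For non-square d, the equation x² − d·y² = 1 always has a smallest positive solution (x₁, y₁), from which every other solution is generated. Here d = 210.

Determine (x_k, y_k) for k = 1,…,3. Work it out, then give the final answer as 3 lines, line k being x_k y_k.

√210 → a₀=14, period (2,28); ℓ=2 even so k=1
i=0: a=14 ⇒ p=14, q=1
i=1: a=2 ⇒ p=29, q=2
(x₁, y₁) = (29, 2);  29² − 210·2² = 1 ✓
(29+2√210)^2 = 1681 + 116√210
(29+2√210)^3 = 97469 + 6726√210

29 2
1681 116
97469 6726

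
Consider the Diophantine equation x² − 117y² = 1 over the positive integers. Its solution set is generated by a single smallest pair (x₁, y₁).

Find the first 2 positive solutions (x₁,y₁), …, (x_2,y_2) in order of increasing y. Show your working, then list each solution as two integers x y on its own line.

√117 = [10; 1,4,2,4,1,20, …], period ℓ=6 (even) → k=5
i=0: a=10 ⇒ p=10, q=1
i=1: a=1 ⇒ p=11, q=1
…
i=3: a=2 ⇒ p=119, q=11
i=4: a=4 ⇒ p=530, q=49
i=5: a=1 ⇒ p=649, q=60
(x₁, y₁) = (649, 60);  649² − 117·60² = 1 ✓
(649+60√117)^2 = 842401 + 77880√117

649 60
842401 77880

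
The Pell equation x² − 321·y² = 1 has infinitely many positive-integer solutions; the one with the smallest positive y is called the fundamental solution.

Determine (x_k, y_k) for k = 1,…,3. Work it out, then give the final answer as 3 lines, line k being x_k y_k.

[17; 1,10,1,34] for √321; ℓ=4 ⇒ convergent index 3
k=0  a_k=17  p_k/q_k = 17/1
k=1  a_k=1  p_k/q_k = 18/1
k=2  a_k=10  p_k/q_k = 197/11
k=3  a_k=1  p_k/q_k = 215/12
fundamental: x₁=215, y₁=12  (since 46225 − 321·144 = 1)
k=2:  x_2 = 215·215+321·12·12 = 92449,  y_2 = 215·12+12·215 = 5160
k=3:  x_3 = 215·92449+321·12·5160 = 39752855,  y_3 = 215·5160+12·92449 = 2218788

215 12
92449 5160
39752855 2218788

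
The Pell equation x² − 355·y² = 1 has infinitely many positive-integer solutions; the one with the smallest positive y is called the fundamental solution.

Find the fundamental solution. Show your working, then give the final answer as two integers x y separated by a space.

954809 50676

√355 → a₀=18, period (1,5,3,3,1,6,1,3,3,5,1,36); ℓ=12 even so k=11
step 0: (18, 1)  from 18·(1,0) + (0,1)
step 1: (19, 1)  from 1·(18,1) + (1,0)
step 2: (113, 6)  from 5·(19,1) + (18,1)
…
step 4: (1187, 63)  from 3·(358,19) + (113,6)
step 5: (1545, 82)  from 1·(1187,63) + (358,19)
…
step 7: (12002, 637)  from 1·(10457,555) + (1545,82)
…
step 10: (803418, 42641)  from 5·(151391,8035) + (46463,2466)
step 11: (954809, 50676)  from 1·(803418,42641) + (151391,8035)
fundamental: x₁=954809, y₁=50676  (since 911660226481 − 355·2568056976 = 1)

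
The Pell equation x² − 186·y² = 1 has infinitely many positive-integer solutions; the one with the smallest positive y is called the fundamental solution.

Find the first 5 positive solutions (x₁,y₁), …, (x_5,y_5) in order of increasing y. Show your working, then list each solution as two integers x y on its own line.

7501 550
112530001 8251100
1688175067501 123783001650
25326002250120001 1856992582502200
379940684068125187501 27858602598915002750

√186 = [13; 1,1,1,3,4,3,1,1,1,26, …], period ℓ=10 (even) → k=9
a_0=13:  p_0=13·1+0=13,  q_0=13·0+1=1
…
a_2=1:  p_2=1·14+13=27,  q_2=1·1+1=2
…
a_4=3:  p_4=3·41+27=150,  q_4=3·3+2=11
a_5=4:  p_5=4·150+41=641,  q_5=4·11+3=47
a_6=3:  p_6=3·641+150=2073,  q_6=3·47+11=152
…
a_8=1:  p_8=1·2714+2073=4787,  q_8=1·199+152=351
a_9=1:  p_9=1·4787+2714=7501,  q_9=1·351+199=550
(x₁, y₁) = (7501, 550);  7501² − 186·550² = 1 ✓
k=2:  x_2 = 7501·7501+186·550·550 = 112530001,  y_2 = 7501·550+550·7501 = 8251100
k=3:  x_3 = 7501·112530001+186·550·8251100 = 1688175067501,  y_3 = 7501·8251100+550·112530001 = 123783001650
k=4:  x_4 = 7501·1688175067501+186·550·123783001650 = 25326002250120001,  y_4 = 7501·123783001650+550·1688175067501 = 1856992582502200
k=5:  x_5 = 7501·25326002250120001+186·550·1856992582502200 = 379940684068125187501,  y_5 = 7501·1856992582502200+550·25326002250120001 = 27858602598915002750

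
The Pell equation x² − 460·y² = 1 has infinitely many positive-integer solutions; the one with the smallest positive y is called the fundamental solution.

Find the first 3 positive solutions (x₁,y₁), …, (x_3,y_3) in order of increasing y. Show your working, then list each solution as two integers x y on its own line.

[21; 2,4,3,1,2,10,2,1,3,4,2,42] for √460; ℓ=12 ⇒ convergent index 11
a_0=21:  p_0=21·1+0=21,  q_0=21·0+1=1
…
a_7=2:  p_7=2·23335+2252=48922,  q_7=2·1088+105=2281
…
a_10=4:  p_10=4·265693+72257=1135029,  q_10=4·12388+3369=52921
a_11=2:  p_11=2·1135029+265693=2535751,  q_11=2·52921+12388=118230
→ (2535751, 118230).  Check: 2535751²=6430033134001, 460·118230²=6430033134000, difference 1.
(2535751+118230√460)^2 = 12860066268001 + 599603681460√460
(2535751+118230√460)^3 = 65219851798297071751 + 3040891269731634690√460

2535751 118230
12860066268001 599603681460
65219851798297071751 3040891269731634690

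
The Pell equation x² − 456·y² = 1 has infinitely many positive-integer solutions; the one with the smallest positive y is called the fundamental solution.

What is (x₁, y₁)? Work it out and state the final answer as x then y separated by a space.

d=456: √d = [21; 2,1,4,1,2,42] (ℓ=6, even), read p_5/q_5
i=0: a=21 ⇒ p=21, q=1
i=1: a=2 ⇒ p=43, q=2
i=2: a=1 ⇒ p=64, q=3
i=3: a=4 ⇒ p=299, q=14
i=4: a=1 ⇒ p=363, q=17
i=5: a=2 ⇒ p=1025, q=48
(x₁, y₁) = (1025, 48);  1025² − 456·48² = 1 ✓

1025 48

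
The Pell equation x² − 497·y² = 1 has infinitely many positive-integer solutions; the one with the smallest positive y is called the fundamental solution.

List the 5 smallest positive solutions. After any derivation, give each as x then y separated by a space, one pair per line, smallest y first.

1201887 53912
2889064721537 129592263888
6944658661946678751 311510514535059400
16693389930459326703284737 748800875565868281911712
40127136686692992928199618718687 1799948075862157952969508541688

[22; 3,2,2,5,6,5,2,2,3,44] for √497; ℓ=10 ⇒ convergent index 9
k=0  a_k=22  p_k/q_k = 22/1
…
k=2  a_k=2  p_k/q_k = 156/7
…
k=8  a_k=2  p_k/q_k = 352750/15823
k=9  a_k=3  p_k/q_k = 1201887/53912
→ (1201887, 53912).  Check: 1201887²=1444532360769, 497·53912²=1444532360768, difference 1.
(x_2, y_2) = (1201887·1201887 + 497·53912·53912, 1201887·53912 + 53912·1201887) = (2889064721537, 129592263888)
(x_3, y_3) = (1201887·2889064721537 + 497·53912·129592263888, 1201887·129592263888 + 53912·2889064721537) = (6944658661946678751, 311510514535059400)
(x_4, y_4) = (1201887·6944658661946678751 + 497·53912·311510514535059400, 1201887·311510514535059400 + 53912·6944658661946678751) = (16693389930459326703284737, 748800875565868281911712)
(x_5, y_5) = (1201887·16693389930459326703284737 + 497·53912·748800875565868281911712, 1201887·748800875565868281911712 + 53912·16693389930459326703284737) = (40127136686692992928199618718687, 1799948075862157952969508541688)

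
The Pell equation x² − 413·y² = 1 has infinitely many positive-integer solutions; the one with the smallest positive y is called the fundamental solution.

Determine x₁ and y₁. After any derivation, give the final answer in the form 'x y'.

113399 5580

[20; 3,9,1,4,1,9,3,40] for √413; ℓ=8 ⇒ convergent index 7
i=0: a=20 ⇒ p=20, q=1
i=1: a=3 ⇒ p=61, q=3
i=2: a=9 ⇒ p=569, q=28
i=3: a=1 ⇒ p=630, q=31
i=4: a=4 ⇒ p=3089, q=152
i=5: a=1 ⇒ p=3719, q=183
i=6: a=9 ⇒ p=36560, q=1799
i=7: a=3 ⇒ p=113399, q=5580
(x₁, y₁) = (113399, 5580);  113399² − 413·5580² = 1 ✓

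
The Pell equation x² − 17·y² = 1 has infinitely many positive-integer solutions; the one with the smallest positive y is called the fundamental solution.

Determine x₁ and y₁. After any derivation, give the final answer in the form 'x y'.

d=17: √d = [4; 8] (ℓ=1, odd), read p_1/q_1
a_0=4:  p_0=4·1+0=4,  q_0=4·0+1=1
a_1=8:  p_1=8·4+1=33,  q_1=8·1+0=8
(x₁, y₁) = (33, 8);  33² − 17·8² = 1 ✓

33 8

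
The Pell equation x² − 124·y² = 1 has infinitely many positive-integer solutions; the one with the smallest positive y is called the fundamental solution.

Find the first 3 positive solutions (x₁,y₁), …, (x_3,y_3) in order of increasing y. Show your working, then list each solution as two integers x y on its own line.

√124 → a₀=11, period (7,2,1,1,1,…,2,7,22); ℓ=16 even so k=15
i=0: a=11 ⇒ p=11, q=1
i=1: a=7 ⇒ p=78, q=7
i=2: a=2 ⇒ p=167, q=15
…
i=5: a=1 ⇒ p=657, q=59
i=6: a=3 ⇒ p=2383, q=214
…
i=8: a=4 ⇒ p=14543, q=1306
i=9: a=1 ⇒ p=17583, q=1579
i=10: a=3 ⇒ p=67292, q=6043
i=11: a=1 ⇒ p=84875, q=7622
i=12: a=1 ⇒ p=152167, q=13665
i=13: a=1 ⇒ p=237042, q=21287
i=14: a=2 ⇒ p=626251, q=56239
i=15: a=7 ⇒ p=4620799, q=414960
→ (4620799, 414960).  Check: 4620799²=21351783398401, 124·414960²=21351783398400, difference 1.
(x_2, y_2) = (4620799·4620799 + 124·414960·414960, 4620799·414960 + 414960·4620799) = (42703566796801, 3834893506080)
(x_3, y_3) = (4620799·42703566796801 + 124·414960·3834893506080, 4620799·3834893506080 + 414960·42703566796801) = (394649197502177907199, 35440544156001500880)

4620799 414960
42703566796801 3834893506080
394649197502177907199 35440544156001500880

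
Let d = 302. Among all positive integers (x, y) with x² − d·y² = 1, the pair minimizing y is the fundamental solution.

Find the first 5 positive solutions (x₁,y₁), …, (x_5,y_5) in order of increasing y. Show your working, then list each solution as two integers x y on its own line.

d=302: √d = [17; 2,1,1,1,4,…,1,2,34] (ℓ=16, even), read p_15/q_15
i=0: a=17 ⇒ p=17, q=1
…
i=6: a=2 ⇒ p=1425, q=82
…
i=11: a=4 ⇒ p=467281, q=26889
…
i=13: a=1 ⇒ p=1042237, q=59974
i=14: a=1 ⇒ p=1617193, q=93059
i=15: a=2 ⇒ p=4276623, q=246092
(x₁, y₁) = (4276623, 246092);  4276623² − 302·246092² = 1 ✓
n=2: (4276623,246092)∘(4276623,246092) = (4276623·4276623+302·246092·246092, 4276623·246092+246092·4276623) = (36579008568257,2104885414632)
n=3: (36579008568257,2104885414632)∘(4276623,246092) = (4276623·36579008568257+302·246092·2104885414632, 4276623·2104885414632+246092·36579008568257) = (312869258720405635599,18003602753159249380)
n=4: (312869258720405635599,18003602753159249380)∘(4276623,246092) = (4276623·312869258720405635599+302·246092·18003602753159249380, 4276623·18003602753159249380+246092·312869258720405635599) = (2676047735673238042056036097,153989243234046232237072848)
n=5: (2676047735673238042056036097,153989243234046232237072848)∘(4276623,246092) = (4276623·2676047735673238042056036097+302·246092·153989243234046232237072848, 4276623·153989243234046232237072848+246092·2676047735673238042056036097) = (22888894590955867721004902116885263,1317107878734614996094061229615228)

4276623 246092
36579008568257 2104885414632
312869258720405635599 18003602753159249380
2676047735673238042056036097 153989243234046232237072848
22888894590955867721004902116885263 1317107878734614996094061229615228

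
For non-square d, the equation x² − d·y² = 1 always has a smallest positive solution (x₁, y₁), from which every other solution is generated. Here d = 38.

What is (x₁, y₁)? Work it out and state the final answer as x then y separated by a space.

37 6

[6; 6,12] for √38; ℓ=2 ⇒ convergent index 1
i=0: a=6 ⇒ p=6, q=1
i=1: a=6 ⇒ p=37, q=6
fundamental: x₁=37, y₁=6  (since 1369 − 38·36 = 1)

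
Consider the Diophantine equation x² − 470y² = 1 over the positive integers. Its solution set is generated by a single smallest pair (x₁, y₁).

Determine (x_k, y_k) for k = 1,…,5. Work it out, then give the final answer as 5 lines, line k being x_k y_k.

√470 → a₀=21, period (1,2,8,2,1,42); ℓ=6 even so k=5
step 0: (21, 1)  from 21·(1,0) + (0,1)
step 1: (22, 1)  from 1·(21,1) + (1,0)
…
step 3: (542, 25)  from 8·(65,3) + (22,1)
step 4: (1149, 53)  from 2·(542,25) + (65,3)
step 5: (1691, 78)  from 1·(1149,53) + (542,25)
fundamental: x₁=1691, y₁=78  (since 2859481 − 470·6084 = 1)
n=2: (1691,78)∘(1691,78) = (1691·1691+470·78·78, 1691·78+78·1691) = (5718961,263796)
n=3: (5718961,263796)∘(1691,78) = (1691·5718961+470·78·263796, 1691·263796+78·5718961) = (19341524411,892157994)
n=4: (19341524411,892157994)∘(1691,78) = (1691·19341524411+470·78·892157994, 1691·892157994+78·19341524411) = (65413029839041,3017278071912)
n=5: (65413029839041,3017278071912)∘(1691,78) = (1691·65413029839041+470·78·3017278071912, 1691·3017278071912+78·65413029839041) = (221226847574112251,10204433547048390)

1691 78
5718961 263796
19341524411 892157994
65413029839041 3017278071912
221226847574112251 10204433547048390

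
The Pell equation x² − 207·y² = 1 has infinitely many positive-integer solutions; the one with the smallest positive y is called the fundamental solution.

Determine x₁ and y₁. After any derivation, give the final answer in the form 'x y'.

d=207: √d = [14; 2,1,1,2,1,1,2,28] (ℓ=8, even), read p_7/q_7
k=0  a_k=14  p_k/q_k = 14/1
k=1  a_k=2  p_k/q_k = 29/2
k=2  a_k=1  p_k/q_k = 43/3
k=3  a_k=1  p_k/q_k = 72/5
k=4  a_k=2  p_k/q_k = 187/13
k=5  a_k=1  p_k/q_k = 259/18
k=6  a_k=1  p_k/q_k = 446/31
k=7  a_k=2  p_k/q_k = 1151/80
fundamental: x₁=1151, y₁=80  (since 1324801 − 207·6400 = 1)

1151 80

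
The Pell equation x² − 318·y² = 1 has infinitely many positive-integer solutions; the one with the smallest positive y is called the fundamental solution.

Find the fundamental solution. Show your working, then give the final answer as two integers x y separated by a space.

107 6

√318 = [17; 1,4,1,34, …], period ℓ=4 (even) → k=3
step 0: (17, 1)  from 17·(1,0) + (0,1)
…
step 2: (89, 5)  from 4·(18,1) + (17,1)
step 3: (107, 6)  from 1·(89,5) + (18,1)
fundamental: x₁=107, y₁=6  (since 11449 − 318·36 = 1)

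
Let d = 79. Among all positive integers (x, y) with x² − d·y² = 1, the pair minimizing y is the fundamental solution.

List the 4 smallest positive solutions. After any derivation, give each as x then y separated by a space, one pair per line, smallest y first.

√79 → a₀=8, period (1,7,1,16); ℓ=4 even so k=3
i=0: a=8 ⇒ p=8, q=1
…
i=2: a=7 ⇒ p=71, q=8
i=3: a=1 ⇒ p=80, q=9
fundamental: x₁=80, y₁=9  (since 6400 − 79·81 = 1)
k=2:  x_2 = 80·80+79·9·9 = 12799,  y_2 = 80·9+9·80 = 1440
k=3:  x_3 = 80·12799+79·9·1440 = 2047760,  y_3 = 80·1440+9·12799 = 230391
k=4:  x_4 = 80·2047760+79·9·230391 = 327628801,  y_4 = 80·230391+9·2047760 = 36861120

80 9
12799 1440
2047760 230391
327628801 36861120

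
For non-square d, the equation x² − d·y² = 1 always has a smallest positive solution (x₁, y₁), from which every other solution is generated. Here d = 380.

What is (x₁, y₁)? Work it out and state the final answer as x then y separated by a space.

39 2

[19; 2,38] for √380; ℓ=2 ⇒ convergent index 1
a_0=19:  p_0=19·1+0=19,  q_0=19·0+1=1
a_1=2:  p_1=2·19+1=39,  q_1=2·1+0=2
(x₁, y₁) = (39, 2);  39² − 380·2² = 1 ✓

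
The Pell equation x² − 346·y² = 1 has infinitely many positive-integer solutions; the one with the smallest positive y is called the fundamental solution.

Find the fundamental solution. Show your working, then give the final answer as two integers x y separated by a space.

17299 930

√346 → a₀=18, period (1,1,1,1,36); ℓ=5 odd so k=9
i=0: a=18 ⇒ p=18, q=1
i=1: a=1 ⇒ p=19, q=1
i=2: a=1 ⇒ p=37, q=2
…
i=4: a=1 ⇒ p=93, q=5
…
i=7: a=1 ⇒ p=6901, q=371
i=8: a=1 ⇒ p=10398, q=559
i=9: a=1 ⇒ p=17299, q=930
(x₁, y₁) = (17299, 930);  17299² − 346·930² = 1 ✓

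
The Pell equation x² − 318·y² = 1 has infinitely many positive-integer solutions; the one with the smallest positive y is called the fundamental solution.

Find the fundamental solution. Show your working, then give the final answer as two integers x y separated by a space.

[17; 1,4,1,34] for √318; ℓ=4 ⇒ convergent index 3
k=0  a_k=17  p_k/q_k = 17/1
…
k=2  a_k=4  p_k/q_k = 89/5
k=3  a_k=1  p_k/q_k = 107/6
(x₁, y₁) = (107, 6);  107² − 318·6² = 1 ✓

107 6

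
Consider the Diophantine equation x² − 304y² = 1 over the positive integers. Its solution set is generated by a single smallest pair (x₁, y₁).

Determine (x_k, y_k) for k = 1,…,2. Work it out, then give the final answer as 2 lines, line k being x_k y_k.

57799 3315
6681448801 383207370

d=304: √d = [17; 2,3,2,1,1,1,1,1,2,3,2,34] (ℓ=12, even), read p_11/q_11
i=0: a=17 ⇒ p=17, q=1
i=1: a=2 ⇒ p=35, q=2
i=2: a=3 ⇒ p=122, q=7
…
i=10: a=3 ⇒ p=25177, q=1444
i=11: a=2 ⇒ p=57799, q=3315
fundamental: x₁=57799, y₁=3315  (since 3340724401 − 304·10989225 = 1)
(x_2, y_2) = (57799·57799 + 304·3315·3315, 57799·3315 + 3315·57799) = (6681448801, 383207370)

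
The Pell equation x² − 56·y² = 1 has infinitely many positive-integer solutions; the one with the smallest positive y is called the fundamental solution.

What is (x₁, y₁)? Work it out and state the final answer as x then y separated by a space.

√56 = [7; 2,14, …], period ℓ=2 (even) → k=1
i=0: a=7 ⇒ p=7, q=1
i=1: a=2 ⇒ p=15, q=2
(x₁, y₁) = (15, 2);  15² − 56·2² = 1 ✓

15 2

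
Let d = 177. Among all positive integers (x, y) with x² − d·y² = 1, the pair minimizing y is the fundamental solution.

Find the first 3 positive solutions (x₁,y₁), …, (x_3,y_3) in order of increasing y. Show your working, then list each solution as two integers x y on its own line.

62423 4692
7793261857 585777432
972957569736599 73131969270780

[13; 3,3,2,8,2,3,3,26] for √177; ℓ=8 ⇒ convergent index 7
step 0: (13, 1)  from 13·(1,0) + (0,1)
…
step 4: (2581, 194)  from 8·(306,23) + (133,10)
…
step 6: (18985, 1427)  from 3·(5468,411) + (2581,194)
step 7: (62423, 4692)  from 3·(18985,1427) + (5468,411)
fundamental: x₁=62423, y₁=4692  (since 3896630929 − 177·22014864 = 1)
(62423+4692√177)^2 = 7793261857 + 585777432√177
(62423+4692√177)^3 = 972957569736599 + 73131969270780√177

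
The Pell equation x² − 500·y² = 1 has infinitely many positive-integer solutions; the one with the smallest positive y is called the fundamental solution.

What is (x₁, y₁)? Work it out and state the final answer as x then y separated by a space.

√500 = [22; 2,1,3,2,1,…,1,2,44, …], period ℓ=14 (even) → k=13
step 0: (22, 1)  from 22·(1,0) + (0,1)
step 1: (45, 2)  from 2·(22,1) + (1,0)
step 2: (67, 3)  from 1·(45,2) + (22,1)
…
step 7: (14445, 646)  from 10·(1364,61) + (805,36)
step 8: (15809, 707)  from 1·(14445,646) + (1364,61)
step 9: (30254, 1353)  from 1·(15809,707) + (14445,646)
step 10: (76317, 3413)  from 2·(30254,1353) + (15809,707)
…
step 12: (335522, 15005)  from 1·(259205,11592) + (76317,3413)
step 13: (930249, 41602)  from 2·(335522,15005) + (259205,11592)
(x₁, y₁) = (930249, 41602);  930249² − 500·41602² = 1 ✓

930249 41602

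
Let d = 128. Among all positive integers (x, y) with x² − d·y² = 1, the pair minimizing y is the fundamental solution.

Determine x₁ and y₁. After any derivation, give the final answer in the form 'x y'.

577 51

d=128: √d = [11; 3,5,3,22] (ℓ=4, even), read p_3/q_3
a_0=11:  p_0=11·1+0=11,  q_0=11·0+1=1
a_1=3:  p_1=3·11+1=34,  q_1=3·1+0=3
a_2=5:  p_2=5·34+11=181,  q_2=5·3+1=16
a_3=3:  p_3=3·181+34=577,  q_3=3·16+3=51
fundamental: x₁=577, y₁=51  (since 332929 − 128·2601 = 1)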